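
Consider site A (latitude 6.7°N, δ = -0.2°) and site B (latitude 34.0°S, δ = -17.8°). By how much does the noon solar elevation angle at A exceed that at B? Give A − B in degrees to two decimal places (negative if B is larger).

A: 90° − |6.7 − (-0.2)| = 83.10°.
B: 90° − |-34.0 − (-17.8)| = 73.80°.
A − B = 83.10 − 73.80 = 9.30°.

+9.30°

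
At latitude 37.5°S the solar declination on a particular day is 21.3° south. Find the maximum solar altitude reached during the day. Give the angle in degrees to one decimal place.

At local solar noon the hour angle is zero, so the elevation is 90° − |φ − δ| = 90° − |-37.5° − (-21.3°)| = 90° − 16.2° = 73.8°.

73.8°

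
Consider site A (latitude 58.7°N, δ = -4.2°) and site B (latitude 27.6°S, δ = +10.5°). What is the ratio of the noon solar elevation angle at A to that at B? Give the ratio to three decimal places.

A: 90° − |58.7 − (-4.2)| = 27.10°.
B: 90° − |-27.6 − (10.5)| = 51.90°.
Ratio A/B = 27.1000 / 51.9000 = 0.5222.

0.522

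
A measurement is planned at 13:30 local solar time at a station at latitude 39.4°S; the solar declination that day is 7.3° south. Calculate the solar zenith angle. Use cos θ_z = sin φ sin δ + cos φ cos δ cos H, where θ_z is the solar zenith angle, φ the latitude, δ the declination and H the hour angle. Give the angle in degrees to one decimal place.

Hour angle H = 15° × (13.5 − 12) = 22.50°.
cos θ_z = sin(-39.4°) sin(-7.3°) + cos(-39.4°) cos(-7.3°) cos(22.50°) = 0.0807 + 0.7081 = 0.7888.
θ_z = arccos(0.7888) = 37.93°.

37.9°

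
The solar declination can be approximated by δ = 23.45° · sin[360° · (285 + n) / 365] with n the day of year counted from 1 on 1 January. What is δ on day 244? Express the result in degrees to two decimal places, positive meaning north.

+7.34°

360 × (285 + 244) / 365 = 521.753°; sin(521.753°) = 0.3131.
δ = 23.45 × 0.3131 = 7.342° ≈ +7.34°.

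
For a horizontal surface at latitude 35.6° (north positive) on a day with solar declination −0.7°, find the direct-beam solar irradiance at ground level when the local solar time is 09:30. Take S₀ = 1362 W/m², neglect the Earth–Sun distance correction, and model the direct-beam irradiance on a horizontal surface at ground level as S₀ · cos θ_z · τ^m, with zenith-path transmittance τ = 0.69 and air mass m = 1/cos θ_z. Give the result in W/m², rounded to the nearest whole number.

486 W/m²

Hour angle H = 15° × (9.5 − 12) = -37.50°.
cos θ_z = sin φ sin δ + cos φ cos δ cos H = (0.5821)(-0.0122) + (0.8131)(0.9999)(0.7934) = 0.6379.
Air mass m = 1/cos θ_z = 1/0.6379 = 1.568; τ^m = 0.69^1.568 = 0.5589.
Surface direct beam = 1362 × 0.6379 × 0.5589 = 485.58 W/m².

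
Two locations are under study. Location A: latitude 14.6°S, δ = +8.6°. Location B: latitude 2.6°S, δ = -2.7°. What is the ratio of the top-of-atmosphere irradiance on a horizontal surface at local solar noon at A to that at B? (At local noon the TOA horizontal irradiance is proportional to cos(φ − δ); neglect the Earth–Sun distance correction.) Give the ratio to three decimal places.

A: cos θ_z = cos(-14.6° − (8.6°)) = 0.9191.
B: cos θ_z = cos(-2.6° − (-2.7°)) = 1.0000.
Ratio A/B = 0.9191 / 1.0000 = 0.9191.

0.919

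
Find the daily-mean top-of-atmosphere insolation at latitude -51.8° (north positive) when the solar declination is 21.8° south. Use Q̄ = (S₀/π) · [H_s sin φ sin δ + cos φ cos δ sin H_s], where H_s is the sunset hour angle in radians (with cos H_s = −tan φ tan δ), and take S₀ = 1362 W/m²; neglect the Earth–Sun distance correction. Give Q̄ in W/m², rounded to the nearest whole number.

−tan φ tan δ = −(-1.2708)(-0.4000) = -0.5083; H_s = arccos(-0.5083) = 120.55°. In radians, H_s = 2.1040.
H_s sin φ sin δ = 2.1040 × -0.7859 × -0.3714 = 0.6141.
cos φ cos δ sin H_s = 0.6184 × 0.9285 × 0.8612 = 0.4945.
Q̄ = (1362/π) × (0.6141 + 0.4945) = 433.54 × 1.1086 = 480.62 W/m².

481 W/m²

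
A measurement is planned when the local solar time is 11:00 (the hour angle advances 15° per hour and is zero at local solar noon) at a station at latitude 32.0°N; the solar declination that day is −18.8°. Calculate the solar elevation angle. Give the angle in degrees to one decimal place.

Hour angle H = 15° × (11 − 12) = -15.00°.
With φ = 32.0°, δ = -18.8°, H = -15.00°: sin φ sin δ = -0.1708, cos φ cos δ cos H = 0.7754, so cos θ_z = 0.6046.
θ_z = arccos(0.6046) = 52.80°, so the elevation is 90° − 52.80° = 37.20°.

37.2°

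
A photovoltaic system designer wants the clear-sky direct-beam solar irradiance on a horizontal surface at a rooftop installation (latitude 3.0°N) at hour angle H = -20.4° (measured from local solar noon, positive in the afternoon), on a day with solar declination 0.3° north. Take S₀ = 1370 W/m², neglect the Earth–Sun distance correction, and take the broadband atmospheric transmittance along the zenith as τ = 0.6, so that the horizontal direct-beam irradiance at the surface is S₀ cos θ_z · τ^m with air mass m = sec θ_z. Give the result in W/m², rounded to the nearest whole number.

cos θ_z = sin φ sin δ + cos φ cos δ cos H = (0.0523)(0.0052) + (0.9986)(1.0000)(0.9373) = 0.9363.
Air mass m = 1/cos θ_z = 1/0.9363 = 1.068; τ^m = 0.6^1.068 = 0.5795.
Surface direct beam = 1370 × 0.9363 × 0.5795 = 743.34 W/m².

743 W/m²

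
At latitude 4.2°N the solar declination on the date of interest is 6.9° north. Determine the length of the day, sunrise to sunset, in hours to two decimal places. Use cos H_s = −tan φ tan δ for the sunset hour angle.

12.07 hours

The sunset hour angle satisfies cos H_s = −tan φ tan δ = -0.0089, giving H_s = 90.51°.
Day length = 2 H_s / 15° h⁻¹ = 181.02° / 15 = 12.068 h.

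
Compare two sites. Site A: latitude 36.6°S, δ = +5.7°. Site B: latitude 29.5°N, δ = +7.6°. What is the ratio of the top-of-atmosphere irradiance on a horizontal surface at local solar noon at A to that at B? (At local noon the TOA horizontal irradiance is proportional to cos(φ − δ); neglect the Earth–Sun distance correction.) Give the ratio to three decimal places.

A: cos θ_z = cos(-36.6° − (5.7°)) = 0.7396.
B: cos θ_z = cos(29.5° − (7.6°)) = 0.9278.
Ratio A/B = 0.7396 / 0.9278 = 0.7972.

0.797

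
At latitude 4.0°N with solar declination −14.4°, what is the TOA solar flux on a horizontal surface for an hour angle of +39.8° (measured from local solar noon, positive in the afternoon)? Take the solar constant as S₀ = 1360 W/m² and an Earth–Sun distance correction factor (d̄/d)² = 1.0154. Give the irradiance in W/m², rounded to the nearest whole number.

1001 W/m²

cos θ_z = sin φ sin δ + cos φ cos δ cos H = (0.0698)(-0.2487) + (0.9976)(0.9686)(0.7683) = 0.7250.
Top-of-atmosphere irradiance = S₀ (d̄/d)² cos θ_z = 1360 × 1.0154 × 0.7250 = 1001.18 W/m².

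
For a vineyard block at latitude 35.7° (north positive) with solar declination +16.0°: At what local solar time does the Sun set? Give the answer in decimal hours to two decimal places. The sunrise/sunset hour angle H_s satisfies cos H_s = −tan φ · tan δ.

The sunset hour angle satisfies cos H_s = −tan φ tan δ = -0.2060, giving H_s = 101.89°.
Sunset is at 12 + H_s/15 = 12 + 6.793 = 18.793 h local solar time.

18.79 h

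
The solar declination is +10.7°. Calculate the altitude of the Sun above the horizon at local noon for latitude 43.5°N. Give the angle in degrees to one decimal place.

57.2°

At local solar noon the hour angle is zero, so the elevation is 90° − |φ − δ| = 90° − |43.5° − (10.7°)| = 90° − 32.8° = 57.2°.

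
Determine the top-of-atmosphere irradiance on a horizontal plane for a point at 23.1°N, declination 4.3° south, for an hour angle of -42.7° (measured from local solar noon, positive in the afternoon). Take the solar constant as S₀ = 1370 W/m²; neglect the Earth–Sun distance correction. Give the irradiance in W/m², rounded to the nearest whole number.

cos θ_z = sin(23.1°) sin(-4.3°) + cos(23.1°) cos(-4.3°) cos(-42.70°) = -0.0294 + 0.6741 = 0.6447.
Top-of-atmosphere irradiance = S₀ cos θ_z = 1370 × 0.6447 = 883.24 W/m².

883 W/m²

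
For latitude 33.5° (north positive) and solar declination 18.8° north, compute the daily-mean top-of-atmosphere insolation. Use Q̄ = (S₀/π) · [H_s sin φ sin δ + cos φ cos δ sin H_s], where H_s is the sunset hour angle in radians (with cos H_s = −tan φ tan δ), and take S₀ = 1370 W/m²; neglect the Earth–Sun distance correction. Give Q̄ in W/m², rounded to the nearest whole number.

cos H_s = −tan(33.5°) · tan(18.8°) = -0.2253, so H_s = arccos(-0.2253) = 103.02°. In radians, H_s = 1.7980.
H_s sin φ sin δ = 1.7980 × 0.5519 × 0.3223 = 0.3198.
cos φ cos δ sin H_s = 0.8339 × 0.9466 × 0.9743 = 0.7691.
Q̄ = (1370/π) × (0.3198 + 0.7691) = 436.08 × 1.0889 = 474.85 W/m².

475 W/m²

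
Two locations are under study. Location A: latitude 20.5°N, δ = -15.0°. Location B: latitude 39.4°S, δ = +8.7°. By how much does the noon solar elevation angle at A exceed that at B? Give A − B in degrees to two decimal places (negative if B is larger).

A: 90° − |20.5 − (-15.0)| = 54.50°.
B: 90° − |-39.4 − (8.7)| = 41.90°.
A − B = 54.50 − 41.90 = 12.60°.

+12.60°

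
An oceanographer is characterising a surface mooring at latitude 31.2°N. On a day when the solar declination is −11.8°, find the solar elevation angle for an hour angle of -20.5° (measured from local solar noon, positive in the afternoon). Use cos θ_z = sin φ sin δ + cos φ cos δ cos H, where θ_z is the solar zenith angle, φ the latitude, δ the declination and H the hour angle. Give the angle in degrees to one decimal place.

With φ = 31.2°, δ = -11.8°, H = -20.50°: sin φ sin δ = -0.1059, cos φ cos δ cos H = 0.7843, so cos θ_z = 0.6784.
θ_z = arccos(0.6784) = 47.28°, so the elevation is 90° − 47.28° = 42.72°.

42.7°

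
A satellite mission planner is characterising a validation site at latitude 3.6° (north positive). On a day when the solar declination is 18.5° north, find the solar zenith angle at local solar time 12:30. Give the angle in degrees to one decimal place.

16.6°

Hour angle H = 15° × (12.5 − 12) = 7.50°.
cos θ_z = sin φ sin δ + cos φ cos δ cos H = (0.0628)(0.3173) + (0.9980)(0.9483)(0.9914) = 0.9582.
θ_z = arccos(0.9582) = 16.62°.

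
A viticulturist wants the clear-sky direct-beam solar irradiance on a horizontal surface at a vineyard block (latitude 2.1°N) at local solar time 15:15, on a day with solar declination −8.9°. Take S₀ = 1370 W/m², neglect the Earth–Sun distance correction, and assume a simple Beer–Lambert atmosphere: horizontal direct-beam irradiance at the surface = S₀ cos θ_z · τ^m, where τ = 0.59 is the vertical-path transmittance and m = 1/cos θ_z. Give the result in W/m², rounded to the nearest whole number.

Hour angle H = 15° × (15.25 − 12) = 48.75°.
cos θ_z = sin φ sin δ + cos φ cos δ cos H = (0.0366)(-0.1547) + (0.9993)(0.9880)(0.6593) = 0.6453.
Air mass m = 1/cos θ_z = 1/0.6453 = 1.550; τ^m = 0.59^1.550 = 0.4414.
Surface direct beam = 1370 × 0.6453 × 0.4414 = 390.22 W/m².

390 W/m²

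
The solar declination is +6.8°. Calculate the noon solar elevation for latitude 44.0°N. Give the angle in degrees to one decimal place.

At local solar noon the hour angle is zero, so the elevation is 90° − |φ − δ| = 90° − |44.0° − (6.8°)| = 90° − 37.2° = 52.8°.

52.8°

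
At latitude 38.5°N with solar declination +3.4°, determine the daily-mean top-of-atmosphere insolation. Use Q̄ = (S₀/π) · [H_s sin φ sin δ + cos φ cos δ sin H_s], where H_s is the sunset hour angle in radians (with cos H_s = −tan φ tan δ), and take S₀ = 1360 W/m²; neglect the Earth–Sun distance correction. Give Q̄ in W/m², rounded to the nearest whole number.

cos H_s = −tan(38.5°) · tan(3.4°) = -0.0473, so H_s = arccos(-0.0473) = 92.71°. In radians, H_s = 1.6181.
H_s sin φ sin δ = 1.6181 × 0.6225 × 0.0593 = 0.0597.
cos φ cos δ sin H_s = 0.7826 × 0.9982 × 0.9989 = 0.7803.
Q̄ = (1360/π) × (0.0597 + 0.7803) = 432.90 × 0.8400 = 363.64 W/m².

364 W/m²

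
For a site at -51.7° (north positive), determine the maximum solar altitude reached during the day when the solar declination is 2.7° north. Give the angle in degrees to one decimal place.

At local solar noon the hour angle is zero, so the elevation is 90° − |φ − δ| = 90° − |-51.7° − (2.7°)| = 90° − 54.4° = 35.6°.

35.6°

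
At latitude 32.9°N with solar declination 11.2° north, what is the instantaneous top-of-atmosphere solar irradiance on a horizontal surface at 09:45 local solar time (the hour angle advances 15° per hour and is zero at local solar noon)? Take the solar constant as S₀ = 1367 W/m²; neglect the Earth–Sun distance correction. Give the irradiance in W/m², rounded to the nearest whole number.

Hour angle H = 15° × (9.75 − 12) = -33.75°.
With φ = 32.9°, δ = 11.2°, H = -33.75°: sin φ sin δ = 0.1055, cos φ cos δ cos H = 0.6848, so cos θ_z = 0.7903.
Top-of-atmosphere irradiance = S₀ cos θ_z = 1367 × 0.7903 = 1080.34 W/m².

1080 W/m²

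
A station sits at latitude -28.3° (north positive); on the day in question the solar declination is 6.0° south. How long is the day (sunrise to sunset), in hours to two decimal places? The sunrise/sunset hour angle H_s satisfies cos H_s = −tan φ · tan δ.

The sunset hour angle satisfies cos H_s = −tan φ tan δ = -0.0566, giving H_s = 93.24°.
Day length = 2 H_s / 15° h⁻¹ = 186.48° / 15 = 12.432 h.

12.43 hours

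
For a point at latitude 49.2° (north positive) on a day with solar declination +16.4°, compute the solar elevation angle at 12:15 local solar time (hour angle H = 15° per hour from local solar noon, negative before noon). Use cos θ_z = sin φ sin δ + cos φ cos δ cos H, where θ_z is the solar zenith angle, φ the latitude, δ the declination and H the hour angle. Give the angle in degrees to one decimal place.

57.1°

Hour angle H = 15° × (12.25 − 12) = 3.75°.
With φ = 49.2°, δ = 16.4°, H = 3.75°: sin φ sin δ = 0.2137, cos φ cos δ cos H = 0.6255, so cos θ_z = 0.8392.
θ_z = arccos(0.8392) = 32.94°, so the elevation is 90° − 32.94° = 57.06°.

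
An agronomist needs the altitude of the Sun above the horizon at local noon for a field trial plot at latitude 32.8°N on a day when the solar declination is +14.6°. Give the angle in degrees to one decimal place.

71.8°

At local solar noon the hour angle is zero, so the elevation is 90° − |φ − δ| = 90° − |32.8° − (14.6°)| = 90° − 18.2° = 71.8°.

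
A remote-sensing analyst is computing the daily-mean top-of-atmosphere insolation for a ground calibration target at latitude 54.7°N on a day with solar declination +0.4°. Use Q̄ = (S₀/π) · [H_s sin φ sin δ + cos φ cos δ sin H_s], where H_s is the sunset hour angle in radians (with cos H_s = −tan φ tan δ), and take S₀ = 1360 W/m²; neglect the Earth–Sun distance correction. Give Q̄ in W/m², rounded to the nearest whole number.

The sunset hour angle satisfies cos H_s = −tan φ tan δ = -0.0099, giving H_s = 90.57°. In radians, H_s = 1.5807.
H_s sin φ sin δ = 1.5807 × 0.8161 × 0.0070 = 0.0090.
cos φ cos δ sin H_s = 0.5779 × 1.0000 × 1.0000 = 0.5779.
Q̄ = (1360/π) × (0.0090 + 0.5779) = 432.90 × 0.5869 = 254.07 W/m².

254 W/m²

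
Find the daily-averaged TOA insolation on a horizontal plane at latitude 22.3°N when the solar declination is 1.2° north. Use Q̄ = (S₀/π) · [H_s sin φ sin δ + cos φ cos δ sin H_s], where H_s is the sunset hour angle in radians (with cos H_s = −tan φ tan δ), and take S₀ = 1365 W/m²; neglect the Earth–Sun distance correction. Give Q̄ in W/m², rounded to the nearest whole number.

−tan φ tan δ = −(0.4101)(0.0209) = -0.0086; H_s = arccos(-0.0086) = 90.49°. In radians, H_s = 1.5793.
H_s sin φ sin δ = 1.5793 × 0.3795 × 0.0209 = 0.0125.
cos φ cos δ sin H_s = 0.9252 × 0.9998 × 1.0000 = 0.9250.
Q̄ = (1365/π) × (0.0125 + 0.9250) = 434.49 × 0.9375 = 407.33 W/m².

407 W/m²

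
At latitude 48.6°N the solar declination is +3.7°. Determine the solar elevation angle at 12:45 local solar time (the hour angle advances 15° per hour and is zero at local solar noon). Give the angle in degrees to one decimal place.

44.1°

Hour angle H = 15° × (12.75 − 12) = 11.25°.
With φ = 48.6°, δ = 3.7°, H = 11.25°: sin φ sin δ = 0.0484, cos φ cos δ cos H = 0.6473, so cos θ_z = 0.6957.
θ_z = arccos(0.6957) = 45.92°, so the elevation is 90° − 45.92° = 44.08°.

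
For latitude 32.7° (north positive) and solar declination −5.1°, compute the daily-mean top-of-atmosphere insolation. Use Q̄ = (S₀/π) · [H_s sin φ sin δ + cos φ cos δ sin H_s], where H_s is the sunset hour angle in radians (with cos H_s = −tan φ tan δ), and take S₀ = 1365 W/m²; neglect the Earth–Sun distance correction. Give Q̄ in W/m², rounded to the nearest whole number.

332 W/m²

cos H_s = −tan(32.7°) · tan(-5.1°) = 0.0573, so H_s = arccos(0.0573) = 86.72°. In radians, H_s = 1.5135.
H_s sin φ sin δ = 1.5135 × 0.5402 × -0.0889 = -0.0727.
cos φ cos δ sin H_s = 0.8415 × 0.9960 × 0.9984 = 0.8368.
Q̄ = (1365/π) × (-0.0727 + 0.8368) = 434.49 × 0.7641 = 331.99 W/m².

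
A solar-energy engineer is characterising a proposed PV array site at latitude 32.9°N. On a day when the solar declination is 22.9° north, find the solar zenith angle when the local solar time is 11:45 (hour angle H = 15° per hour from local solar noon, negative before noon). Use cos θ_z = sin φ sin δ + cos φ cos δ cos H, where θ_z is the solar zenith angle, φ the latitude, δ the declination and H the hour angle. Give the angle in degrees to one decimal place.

Hour angle H = 15° × (11.75 − 12) = -3.75°.
With φ = 32.9°, δ = 22.9°, H = -3.75°: sin φ sin δ = 0.2114, cos φ cos δ cos H = 0.7718, so cos θ_z = 0.9832.
θ_z = arccos(0.9832) = 10.52°.

10.5°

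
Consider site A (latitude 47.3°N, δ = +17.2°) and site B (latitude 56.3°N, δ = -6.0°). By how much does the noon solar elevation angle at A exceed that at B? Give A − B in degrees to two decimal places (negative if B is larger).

+32.20°

A: 90° − |47.3 − (17.2)| = 59.90°.
B: 90° − |56.3 − (-6.0)| = 27.70°.
A − B = 59.90 − 27.70 = 32.20°.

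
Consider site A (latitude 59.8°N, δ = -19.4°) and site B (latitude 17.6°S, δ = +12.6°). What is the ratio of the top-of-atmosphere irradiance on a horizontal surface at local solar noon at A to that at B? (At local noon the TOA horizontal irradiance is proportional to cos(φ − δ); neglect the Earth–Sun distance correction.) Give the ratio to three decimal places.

0.217

A: cos θ_z = cos(59.8° − (-19.4°)) = 0.1874.
B: cos θ_z = cos(-17.6° − (12.6°)) = 0.8643.
Ratio A/B = 0.1874 / 0.8643 = 0.2168.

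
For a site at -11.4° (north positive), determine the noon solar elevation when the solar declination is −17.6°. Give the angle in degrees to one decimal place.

At local solar noon the hour angle is zero, so the elevation is 90° − |φ − δ| = 90° − |-11.4° − (-17.6°)| = 90° − 6.2° = 83.8°.

83.8°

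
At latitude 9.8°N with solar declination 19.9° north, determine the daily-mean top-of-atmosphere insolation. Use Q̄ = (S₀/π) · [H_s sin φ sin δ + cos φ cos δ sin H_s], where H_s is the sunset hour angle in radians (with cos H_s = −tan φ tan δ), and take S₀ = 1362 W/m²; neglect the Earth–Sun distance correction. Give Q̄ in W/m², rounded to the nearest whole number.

cos H_s = −tan(9.8°) · tan(19.9°) = -0.0625, so H_s = arccos(-0.0625) = 93.58°. In radians, H_s = 1.6333.
H_s sin φ sin δ = 1.6333 × 0.1702 × 0.3404 = 0.0946.
cos φ cos δ sin H_s = 0.9854 × 0.9403 × 0.9980 = 0.9247.
Q̄ = (1362/π) × (0.0946 + 0.9247) = 433.54 × 1.0193 = 441.91 W/m².

442 W/m²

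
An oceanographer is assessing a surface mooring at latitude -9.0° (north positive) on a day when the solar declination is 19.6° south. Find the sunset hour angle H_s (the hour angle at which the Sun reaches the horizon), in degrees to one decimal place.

cos H_s = −tan(-9.0°) · tan(-19.6°) = -0.0564, so H_s = arccos(-0.0564) = 93.23°.

93.2°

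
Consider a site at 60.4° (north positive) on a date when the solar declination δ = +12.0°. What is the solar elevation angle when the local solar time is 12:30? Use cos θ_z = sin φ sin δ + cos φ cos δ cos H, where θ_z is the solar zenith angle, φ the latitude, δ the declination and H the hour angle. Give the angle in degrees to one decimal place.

Hour angle H = 15° × (12.5 − 12) = 7.50°.
With φ = 60.4°, δ = 12.0°, H = 7.50°: sin φ sin δ = 0.1808, cos φ cos δ cos H = 0.4790, so cos θ_z = 0.6598.
θ_z = arccos(0.6598) = 48.72°, so the elevation is 90° − 48.72° = 41.28°.

41.3°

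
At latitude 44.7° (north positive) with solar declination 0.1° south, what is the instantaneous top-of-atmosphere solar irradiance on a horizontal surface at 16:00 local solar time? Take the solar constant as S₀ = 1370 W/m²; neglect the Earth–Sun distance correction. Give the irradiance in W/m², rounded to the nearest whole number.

485 W/m²

Hour angle H = 15° × (16 − 12) = 60.00°.
With φ = 44.7°, δ = -0.1°, H = 60.00°: sin φ sin δ = -0.0012, cos φ cos δ cos H = 0.3554, so cos θ_z = 0.3542.
Top-of-atmosphere irradiance = S₀ cos θ_z = 1370 × 0.3542 = 485.25 W/m².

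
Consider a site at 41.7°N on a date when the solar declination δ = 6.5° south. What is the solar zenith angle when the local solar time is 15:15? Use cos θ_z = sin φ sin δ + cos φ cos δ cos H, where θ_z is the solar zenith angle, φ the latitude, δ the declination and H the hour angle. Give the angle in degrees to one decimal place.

65.6°

Hour angle H = 15° × (15.25 − 12) = 48.75°.
cos θ_z = sin(41.7°) sin(-6.5°) + cos(41.7°) cos(-6.5°) cos(48.75°) = -0.0753 + 0.4891 = 0.4138.
θ_z = arccos(0.4138) = 65.56°.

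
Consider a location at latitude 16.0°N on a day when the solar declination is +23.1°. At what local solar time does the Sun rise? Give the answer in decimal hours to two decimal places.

5.53 h

cos H_s = −tan(16.0°) · tan(23.1°) = -0.1223, so H_s = arccos(-0.1223) = 97.02°.
Sunrise is at 12 − H_s/15 = 12 − 6.468 = 5.532 h local solar time.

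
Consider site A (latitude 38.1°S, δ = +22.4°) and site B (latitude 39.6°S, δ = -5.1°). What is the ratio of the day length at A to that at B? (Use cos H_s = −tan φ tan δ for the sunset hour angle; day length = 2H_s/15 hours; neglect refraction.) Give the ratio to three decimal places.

A: H_s = arccos(−tan -38.1° · tan 22.4°) = 71.14°, so 2H_s/15 = 9.4853 h.
B: H_s = arccos(−tan -39.6° · tan -5.1°) = 94.23°, so 2H_s/15 = 12.5640 h.
Ratio A/B = 9.4853 / 12.5640 = 0.7550.

0.755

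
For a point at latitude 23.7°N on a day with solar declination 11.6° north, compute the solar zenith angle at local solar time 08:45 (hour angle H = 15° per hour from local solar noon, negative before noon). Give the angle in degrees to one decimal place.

47.8°

Hour angle H = 15° × (8.75 − 12) = -48.75°.
cos θ_z = sin φ sin δ + cos φ cos δ cos H = (0.4019)(0.2011) + (0.9157)(0.9796)(0.6593) = 0.6722.
θ_z = arccos(0.6722) = 47.76°.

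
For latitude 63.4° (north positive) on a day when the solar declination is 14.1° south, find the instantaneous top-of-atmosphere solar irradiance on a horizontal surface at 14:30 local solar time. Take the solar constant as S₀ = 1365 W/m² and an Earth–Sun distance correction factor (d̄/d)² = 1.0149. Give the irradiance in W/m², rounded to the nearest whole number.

176 W/m²

Hour angle H = 15° × (14.5 − 12) = 37.50°.
cos θ_z = sin φ sin δ + cos φ cos δ cos H = (0.8942)(-0.2436) + (0.4478)(0.9699)(0.7934) = 0.1268.
Top-of-atmosphere irradiance = S₀ (d̄/d)² cos θ_z = 1365 × 1.0149 × 0.1268 = 175.66 W/m².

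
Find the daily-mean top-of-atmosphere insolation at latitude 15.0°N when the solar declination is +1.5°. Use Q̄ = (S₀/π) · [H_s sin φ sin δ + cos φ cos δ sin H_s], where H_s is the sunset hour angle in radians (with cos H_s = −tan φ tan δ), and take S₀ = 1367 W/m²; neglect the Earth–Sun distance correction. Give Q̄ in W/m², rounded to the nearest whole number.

−tan φ tan δ = −(0.2679)(0.0262) = -0.0070; H_s = arccos(-0.0070) = 90.40°. In radians, H_s = 1.5778.
H_s sin φ sin δ = 1.5778 × 0.2588 × 0.0262 = 0.0107.
cos φ cos δ sin H_s = 0.9659 × 0.9997 × 1.0000 = 0.9656.
Q̄ = (1367/π) × (0.0107 + 0.9656) = 435.13 × 0.9763 = 424.82 W/m².

425 W/m²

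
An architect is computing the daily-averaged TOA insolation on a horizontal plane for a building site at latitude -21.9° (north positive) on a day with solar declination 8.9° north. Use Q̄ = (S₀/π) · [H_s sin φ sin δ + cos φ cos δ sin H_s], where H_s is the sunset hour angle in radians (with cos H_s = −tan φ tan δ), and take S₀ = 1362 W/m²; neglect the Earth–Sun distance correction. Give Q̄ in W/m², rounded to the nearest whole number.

−tan φ tan δ = −(-0.4020)(0.1566) = 0.0630; H_s = arccos(0.0630) = 86.39°. In radians, H_s = 1.5078.
H_s sin φ sin δ = 1.5078 × -0.3730 × 0.1547 = -0.0870.
cos φ cos δ sin H_s = 0.9278 × 0.9880 × 0.9980 = 0.9148.
Q̄ = (1362/π) × (-0.0870 + 0.9148) = 433.54 × 0.8278 = 358.88 W/m².

359 W/m²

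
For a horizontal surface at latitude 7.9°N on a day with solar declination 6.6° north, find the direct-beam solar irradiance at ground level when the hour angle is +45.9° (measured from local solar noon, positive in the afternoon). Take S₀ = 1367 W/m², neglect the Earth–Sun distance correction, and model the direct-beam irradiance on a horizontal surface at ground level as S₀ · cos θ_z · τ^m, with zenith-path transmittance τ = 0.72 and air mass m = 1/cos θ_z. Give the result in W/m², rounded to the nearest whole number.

599 W/m²

cos θ_z = sin φ sin δ + cos φ cos δ cos H = (0.1374)(0.1149) + (0.9905)(0.9934)(0.6959) = 0.7005.
Air mass m = 1/cos θ_z = 1/0.7005 = 1.428; τ^m = 0.72^1.428 = 0.6256.
Surface direct beam = 1367 × 0.7005 × 0.6256 = 599.06 W/m².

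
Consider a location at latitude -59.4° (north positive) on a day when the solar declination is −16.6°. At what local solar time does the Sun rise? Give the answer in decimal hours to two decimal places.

−tan φ tan δ = −(-1.6909)(-0.2981) = -0.5041; H_s = arccos(-0.5041) = 120.27°.
Sunrise is at 12 − H_s/15 = 12 − 8.018 = 3.982 h local solar time.

3.98 h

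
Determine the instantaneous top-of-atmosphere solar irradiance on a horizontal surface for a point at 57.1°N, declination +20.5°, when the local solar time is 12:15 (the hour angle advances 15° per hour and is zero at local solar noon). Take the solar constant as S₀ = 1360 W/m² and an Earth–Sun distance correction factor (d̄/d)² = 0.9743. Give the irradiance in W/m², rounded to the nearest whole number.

Hour angle H = 15° × (12.25 − 12) = 3.75°.
cos θ_z = sin φ sin δ + cos φ cos δ cos H = (0.8396)(0.3502) + (0.5432)(0.9367)(0.9979) = 0.8018.
Top-of-atmosphere irradiance = S₀ (d̄/d)² cos θ_z = 1360 × 0.9743 × 0.8018 = 1062.42 W/m².

1062 W/m²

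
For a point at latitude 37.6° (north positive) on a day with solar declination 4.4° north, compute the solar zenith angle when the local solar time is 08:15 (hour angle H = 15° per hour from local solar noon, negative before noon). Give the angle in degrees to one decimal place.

Hour angle H = 15° × (8.25 − 12) = -56.25°.
cos θ_z = sin φ sin δ + cos φ cos δ cos H = (0.6101)(0.0767) + (0.7923)(0.9971)(0.5556) = 0.4857.
θ_z = arccos(0.4857) = 60.94°.

60.9°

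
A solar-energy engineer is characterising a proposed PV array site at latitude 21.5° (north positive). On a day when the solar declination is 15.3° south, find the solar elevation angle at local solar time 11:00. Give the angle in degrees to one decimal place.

Hour angle H = 15° × (11 − 12) = -15.00°.
With φ = 21.5°, δ = -15.3°, H = -15.00°: sin φ sin δ = -0.0967, cos φ cos δ cos H = 0.8669, so cos θ_z = 0.7702.
θ_z = arccos(0.7702) = 39.63°, so the elevation is 90° − 39.63° = 50.37°.

50.4°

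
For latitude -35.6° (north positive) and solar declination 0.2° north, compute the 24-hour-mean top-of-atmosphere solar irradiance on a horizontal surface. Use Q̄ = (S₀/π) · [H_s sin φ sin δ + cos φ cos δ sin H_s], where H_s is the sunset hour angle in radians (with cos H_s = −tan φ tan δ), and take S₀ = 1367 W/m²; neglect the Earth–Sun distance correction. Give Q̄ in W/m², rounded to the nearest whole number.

The sunset hour angle satisfies cos H_s = −tan φ tan δ = 0.0025, giving H_s = 89.86°. In radians, H_s = 1.5684.
H_s sin φ sin δ = 1.5684 × -0.5821 × 0.0035 = -0.0032.
cos φ cos δ sin H_s = 0.8131 × 1.0000 × 1.0000 = 0.8131.
Q̄ = (1367/π) × (-0.0032 + 0.8131) = 435.13 × 0.8099 = 352.41 W/m².

352 W/m²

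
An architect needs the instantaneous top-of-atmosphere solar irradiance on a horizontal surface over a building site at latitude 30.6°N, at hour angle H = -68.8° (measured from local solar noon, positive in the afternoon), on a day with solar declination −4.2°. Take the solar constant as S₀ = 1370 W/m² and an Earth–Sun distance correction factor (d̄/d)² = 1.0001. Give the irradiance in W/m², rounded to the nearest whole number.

374 W/m²

cos θ_z = sin(30.6°) sin(-4.2°) + cos(30.6°) cos(-4.2°) cos(-68.80°) = -0.0373 + 0.3104 = 0.2731.
Top-of-atmosphere irradiance = S₀ (d̄/d)² cos θ_z = 1370 × 1.0001 × 0.2731 = 374.18 W/m².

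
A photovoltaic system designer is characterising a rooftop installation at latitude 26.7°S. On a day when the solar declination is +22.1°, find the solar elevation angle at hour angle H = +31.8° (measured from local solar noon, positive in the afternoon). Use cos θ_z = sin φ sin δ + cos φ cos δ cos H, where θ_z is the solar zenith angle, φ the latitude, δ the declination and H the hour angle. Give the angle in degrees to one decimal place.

cos θ_z = sin(-26.7°) sin(22.1°) + cos(-26.7°) cos(22.1°) cos(31.80°) = -0.1690 + 0.7035 = 0.5345.
θ_z = arccos(0.5345) = 57.69°, so the elevation is 90° − 57.69° = 32.31°.

32.3°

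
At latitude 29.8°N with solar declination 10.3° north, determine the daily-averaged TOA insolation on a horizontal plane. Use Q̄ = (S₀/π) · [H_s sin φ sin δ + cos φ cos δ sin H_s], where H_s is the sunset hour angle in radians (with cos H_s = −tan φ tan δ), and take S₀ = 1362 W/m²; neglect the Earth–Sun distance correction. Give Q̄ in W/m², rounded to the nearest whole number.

433 W/m²

cos H_s = −tan(29.8°) · tan(10.3°) = -0.1041, so H_s = arccos(-0.1041) = 95.98°. In radians, H_s = 1.6752.
H_s sin φ sin δ = 1.6752 × 0.4970 × 0.1788 = 0.1489.
cos φ cos δ sin H_s = 0.8678 × 0.9839 × 0.9946 = 0.8492.
Q̄ = (1362/π) × (0.1489 + 0.8492) = 433.54 × 0.9981 = 432.72 W/m².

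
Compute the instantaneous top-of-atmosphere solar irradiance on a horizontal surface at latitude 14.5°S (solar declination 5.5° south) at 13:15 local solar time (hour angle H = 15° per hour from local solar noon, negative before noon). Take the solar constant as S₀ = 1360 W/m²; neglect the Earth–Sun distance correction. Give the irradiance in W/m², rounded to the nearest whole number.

Hour angle H = 15° × (13.25 − 12) = 18.75°.
With φ = -14.5°, δ = -5.5°, H = 18.75°: sin φ sin δ = 0.0240, cos φ cos δ cos H = 0.9125, so cos θ_z = 0.9365.
Top-of-atmosphere irradiance = S₀ cos θ_z = 1360 × 0.9365 = 1273.64 W/m².

1274 W/m²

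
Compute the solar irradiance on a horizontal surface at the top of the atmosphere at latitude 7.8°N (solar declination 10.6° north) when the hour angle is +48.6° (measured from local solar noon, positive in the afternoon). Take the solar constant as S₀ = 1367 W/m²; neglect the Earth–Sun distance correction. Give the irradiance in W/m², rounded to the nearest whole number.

914 W/m²

cos θ_z = sin φ sin δ + cos φ cos δ cos H = (0.1357)(0.1840) + (0.9907)(0.9829)(0.6613) = 0.6689.
Top-of-atmosphere irradiance = S₀ cos θ_z = 1367 × 0.6689 = 914.39 W/m².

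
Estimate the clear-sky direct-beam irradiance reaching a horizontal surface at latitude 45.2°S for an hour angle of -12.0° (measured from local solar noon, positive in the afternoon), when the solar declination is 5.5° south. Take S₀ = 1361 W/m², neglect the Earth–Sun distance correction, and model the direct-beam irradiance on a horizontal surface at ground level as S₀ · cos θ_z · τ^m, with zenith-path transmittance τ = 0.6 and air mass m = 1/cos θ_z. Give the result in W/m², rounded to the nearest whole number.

cos θ_z = sin φ sin δ + cos φ cos δ cos H = (-0.7096)(-0.0958) + (0.7046)(0.9954)(0.9781) = 0.7540.
Air mass m = 1/cos θ_z = 1/0.7540 = 1.326; τ^m = 0.6^1.326 = 0.5080.
Surface direct beam = 1361 × 0.7540 × 0.5080 = 521.31 W/m².

521 W/m²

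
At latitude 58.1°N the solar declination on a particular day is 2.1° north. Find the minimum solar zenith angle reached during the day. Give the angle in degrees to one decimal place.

At local solar noon the hour angle is zero, so the zenith angle is |φ − δ| = |58.1° − (2.1°)| = 56.0°.

56.0°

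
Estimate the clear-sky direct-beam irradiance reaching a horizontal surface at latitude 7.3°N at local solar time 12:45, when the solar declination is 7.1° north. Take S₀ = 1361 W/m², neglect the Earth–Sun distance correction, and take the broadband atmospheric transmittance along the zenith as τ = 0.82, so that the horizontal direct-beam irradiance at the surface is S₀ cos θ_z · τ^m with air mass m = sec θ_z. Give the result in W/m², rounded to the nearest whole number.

Hour angle H = 15° × (12.75 − 12) = 11.25°.
cos θ_z = sin(7.3°) sin(7.1°) + cos(7.3°) cos(7.1°) cos(11.25°) = 0.0157 + 0.9654 = 0.9811.
Air mass m = 1/cos θ_z = 1/0.9811 = 1.019; τ^m = 0.82^1.019 = 0.8169.
Surface direct beam = 1361 × 0.9811 × 0.8169 = 1090.79 W/m².

1091 W/m²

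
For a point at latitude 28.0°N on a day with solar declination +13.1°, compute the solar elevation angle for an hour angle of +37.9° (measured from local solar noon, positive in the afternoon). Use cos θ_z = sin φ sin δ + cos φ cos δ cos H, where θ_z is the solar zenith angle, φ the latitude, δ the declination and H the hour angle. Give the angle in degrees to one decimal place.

With φ = 28.0°, δ = 13.1°, H = 37.90°: sin φ sin δ = 0.1064, cos φ cos δ cos H = 0.6786, so cos θ_z = 0.7850.
θ_z = arccos(0.7850) = 38.28°, so the elevation is 90° − 38.28° = 51.72°.

51.7°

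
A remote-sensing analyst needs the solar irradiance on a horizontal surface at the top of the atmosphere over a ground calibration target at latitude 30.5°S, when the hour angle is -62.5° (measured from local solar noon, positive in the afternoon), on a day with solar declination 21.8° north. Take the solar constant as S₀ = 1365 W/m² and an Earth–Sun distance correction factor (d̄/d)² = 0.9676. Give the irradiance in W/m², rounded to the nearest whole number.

239 W/m²

cos θ_z = sin(-30.5°) sin(21.8°) + cos(-30.5°) cos(21.8°) cos(-62.50°) = -0.1885 + 0.3694 = 0.1809.
Top-of-atmosphere irradiance = S₀ (d̄/d)² cos θ_z = 1365 × 0.9676 × 0.1809 = 238.93 W/m².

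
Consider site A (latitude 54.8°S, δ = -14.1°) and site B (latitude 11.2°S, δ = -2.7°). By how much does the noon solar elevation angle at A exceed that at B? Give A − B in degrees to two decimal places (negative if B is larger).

A: 90° − |-54.8 − (-14.1)| = 49.30°.
B: 90° − |-11.2 − (-2.7)| = 81.50°.
A − B = 49.30 − 81.50 = -32.20°.

-32.20°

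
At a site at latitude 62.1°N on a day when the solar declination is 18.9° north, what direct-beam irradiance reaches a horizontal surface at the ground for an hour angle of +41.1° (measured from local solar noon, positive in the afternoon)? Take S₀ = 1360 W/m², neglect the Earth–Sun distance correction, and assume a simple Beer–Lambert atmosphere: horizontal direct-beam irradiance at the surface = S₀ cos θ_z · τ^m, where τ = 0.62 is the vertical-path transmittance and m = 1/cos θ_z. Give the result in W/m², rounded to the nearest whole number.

With φ = 62.1°, δ = 18.9°, H = 41.10°: sin φ sin δ = 0.2863, cos φ cos δ cos H = 0.3336, so cos θ_z = 0.6199.
Air mass m = 1/cos θ_z = 1/0.6199 = 1.613; τ^m = 0.62^1.613 = 0.4625.
Surface direct beam = 1360 × 0.6199 × 0.4625 = 389.92 W/m².

390 W/m²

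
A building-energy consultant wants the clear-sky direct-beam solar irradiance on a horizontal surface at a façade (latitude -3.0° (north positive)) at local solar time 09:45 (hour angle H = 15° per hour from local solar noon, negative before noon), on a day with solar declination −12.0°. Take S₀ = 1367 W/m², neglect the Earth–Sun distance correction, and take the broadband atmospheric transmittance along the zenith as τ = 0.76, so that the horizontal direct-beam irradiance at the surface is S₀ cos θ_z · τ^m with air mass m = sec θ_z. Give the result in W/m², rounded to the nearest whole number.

806 W/m²

Hour angle H = 15° × (9.75 − 12) = -33.75°.
With φ = -3.0°, δ = -12.0°, H = -33.75°: sin φ sin δ = 0.0109, cos φ cos δ cos H = 0.8122, so cos θ_z = 0.8231.
Air mass m = 1/cos θ_z = 1/0.8231 = 1.215; τ^m = 0.76^1.215 = 0.7165.
Surface direct beam = 1367 × 0.8231 × 0.7165 = 806.19 W/m².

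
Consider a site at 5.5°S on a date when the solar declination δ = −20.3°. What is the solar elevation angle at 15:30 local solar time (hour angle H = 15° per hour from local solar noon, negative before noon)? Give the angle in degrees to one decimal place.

Hour angle H = 15° × (15.5 − 12) = 52.50°.
cos θ_z = sin φ sin δ + cos φ cos δ cos H = (-0.0958)(-0.3469) + (0.9954)(0.9379)(0.6088) = 0.6016.
θ_z = arccos(0.6016) = 53.02°, so the elevation is 90° − 53.02° = 36.98°.

37.0°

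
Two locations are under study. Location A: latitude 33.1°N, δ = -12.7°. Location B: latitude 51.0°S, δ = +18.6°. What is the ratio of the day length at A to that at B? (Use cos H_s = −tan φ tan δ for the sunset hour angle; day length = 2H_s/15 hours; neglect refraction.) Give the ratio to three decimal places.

1.246

A: H_s = arccos(−tan 33.1° · tan -12.7°) = 81.55°, so 2H_s/15 = 10.8733 h.
B: H_s = arccos(−tan -51.0° · tan 18.6°) = 65.44°, so 2H_s/15 = 8.7253 h.
Ratio A/B = 10.8733 / 8.7253 = 1.2462.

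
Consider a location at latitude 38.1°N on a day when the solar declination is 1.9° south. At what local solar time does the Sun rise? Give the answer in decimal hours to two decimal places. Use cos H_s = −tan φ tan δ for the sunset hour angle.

cos H_s = −tan(38.1°) · tan(-1.9°) = 0.0260, so H_s = arccos(0.0260) = 88.51°.
Sunrise is at 12 − H_s/15 = 12 − 5.901 = 6.099 h local solar time.

6.10 h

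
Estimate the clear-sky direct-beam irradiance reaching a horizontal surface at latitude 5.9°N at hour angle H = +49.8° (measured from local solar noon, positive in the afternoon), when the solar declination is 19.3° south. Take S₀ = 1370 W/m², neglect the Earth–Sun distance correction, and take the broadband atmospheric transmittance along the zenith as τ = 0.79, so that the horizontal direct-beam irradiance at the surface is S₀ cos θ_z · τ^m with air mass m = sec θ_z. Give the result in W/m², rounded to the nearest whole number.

cos θ_z = sin(5.9°) sin(-19.3°) + cos(5.9°) cos(-19.3°) cos(49.80°) = -0.0340 + 0.6060 = 0.5720.
Air mass m = 1/cos θ_z = 1/0.5720 = 1.748; τ^m = 0.79^1.748 = 0.6623.
Surface direct beam = 1370 × 0.5720 × 0.6623 = 519.00 W/m².

519 W/m²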